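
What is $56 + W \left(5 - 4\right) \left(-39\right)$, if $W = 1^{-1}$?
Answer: $17$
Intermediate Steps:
$W = 1$
$56 + W \left(5 - 4\right) \left(-39\right) = 56 + 1 \left(5 - 4\right) \left(-39\right) = 56 + 1 \cdot 1 \left(-39\right) = 56 + 1 \left(-39\right) = 56 - 39 = 17$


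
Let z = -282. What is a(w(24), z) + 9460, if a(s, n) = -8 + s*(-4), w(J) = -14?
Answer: 9508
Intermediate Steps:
a(s, n) = -8 - 4*s
a(w(24), z) + 9460 = (-8 - 4*(-14)) + 9460 = (-8 + 56) + 9460 = 48 + 9460 = 9508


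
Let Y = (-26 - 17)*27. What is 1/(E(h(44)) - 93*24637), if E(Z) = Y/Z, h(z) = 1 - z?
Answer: -1/2291214 ≈ -4.3645e-7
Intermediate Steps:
Y = -1161 (Y = -43*27 = -1161)
E(Z) = -1161/Z
1/(E(h(44)) - 93*24637) = 1/(-1161/(1 - 1*44) - 93*24637) = 1/(-1161/(1 - 44) - 2291241) = 1/(-1161/(-43) - 2291241) = 1/(-1161*(-1/43) - 2291241) = 1/(27 - 2291241) = 1/(-2291214) = -1/2291214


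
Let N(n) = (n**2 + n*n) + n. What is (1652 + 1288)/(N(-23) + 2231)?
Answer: 1470/1633 ≈ 0.90018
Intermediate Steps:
N(n) = n + 2*n**2 (N(n) = (n**2 + n**2) + n = 2*n**2 + n = n + 2*n**2)
(1652 + 1288)/(N(-23) + 2231) = (1652 + 1288)/(-23*(1 + 2*(-23)) + 2231) = 2940/(-23*(1 - 46) + 2231) = 2940/(-23*(-45) + 2231) = 2940/(1035 + 2231) = 2940/3266 = 2940*(1/3266) = 1470/1633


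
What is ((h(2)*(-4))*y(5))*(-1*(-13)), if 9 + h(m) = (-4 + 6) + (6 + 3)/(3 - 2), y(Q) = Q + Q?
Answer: -1040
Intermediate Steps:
y(Q) = 2*Q
h(m) = 2 (h(m) = -9 + ((-4 + 6) + (6 + 3)/(3 - 2)) = -9 + (2 + 9/1) = -9 + (2 + 9*1) = -9 + (2 + 9) = -9 + 11 = 2)
((h(2)*(-4))*y(5))*(-1*(-13)) = ((2*(-4))*(2*5))*(-1*(-13)) = -8*10*13 = -80*13 = -1040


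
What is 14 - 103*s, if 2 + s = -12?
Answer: 1456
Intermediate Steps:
s = -14 (s = -2 - 12 = -14)
14 - 103*s = 14 - 103*(-14) = 14 + 1442 = 1456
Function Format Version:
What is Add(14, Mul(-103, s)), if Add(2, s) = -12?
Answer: 1456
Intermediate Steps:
s = -14 (s = Add(-2, -12) = -14)
Add(14, Mul(-103, s)) = Add(14, Mul(-103, -14)) = Add(14, 1442) = 1456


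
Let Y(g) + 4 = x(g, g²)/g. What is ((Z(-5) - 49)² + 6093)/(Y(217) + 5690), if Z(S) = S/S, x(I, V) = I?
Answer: 8397/5687 ≈ 1.4765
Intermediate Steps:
Y(g) = -3 (Y(g) = -4 + g/g = -4 + 1 = -3)
Z(S) = 1
((Z(-5) - 49)² + 6093)/(Y(217) + 5690) = ((1 - 49)² + 6093)/(-3 + 5690) = ((-48)² + 6093)/5687 = (2304 + 6093)*(1/5687) = 8397*(1/5687) = 8397/5687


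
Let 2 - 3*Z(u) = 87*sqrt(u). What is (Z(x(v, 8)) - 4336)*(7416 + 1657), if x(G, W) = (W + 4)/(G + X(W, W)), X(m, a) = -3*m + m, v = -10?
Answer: -118003438/3 - 263117*I*sqrt(78)/13 ≈ -3.9334e+7 - 1.7875e+5*I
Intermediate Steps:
X(m, a) = -2*m
x(G, W) = (4 + W)/(G - 2*W) (x(G, W) = (W + 4)/(G - 2*W) = (4 + W)/(G - 2*W))
Z(u) = 2/3 - 29*sqrt(u)
(Z(x(v, 8)) - 4336)*(7416 + 1657) = ((2/3 - 29*sqrt(4 + 8)*(I*sqrt(26)/26)) - 4336)*(7416 + 1657) = ((2/3 - 29*2*sqrt(3)*(I*sqrt(26)/26)) - 4336)*9073 = ((2/3 - 29*I*sqrt(78)/13) - 4336)*9073 = (-13006/3 - 29*I*sqrt(78)/13)*9073 = -118003438/3 - 263117*I*sqrt(78)/13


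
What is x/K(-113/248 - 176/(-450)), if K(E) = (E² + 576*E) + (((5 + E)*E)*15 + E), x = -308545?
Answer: 60043628362500/8175166649 ≈ 7344.6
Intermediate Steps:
K(E) = E² + 577*E + 15*E*(5 + E) (K(E) = (E² + 576*E) + ((E*(5 + E))*15 + E) = (E² + 576*E) + (15*E*(5 + E) + E) = (E² + 576*E) + (E + 15*E*(5 + E)) = E² + 577*E + 15*E*(5 + E))
x/K(-113/248 - 176/(-450)) = -308545*1/(4*(163 + 4*(-113/248 - 176/(-450)))*(-113/248 - 176/(-450))) = -308545*1/(4*(163 + 4*(-113*1/248 - 176*(-1/450)))*(-113*1/248 - 176*(-1/450))) = -308545*1/(4*(163 + 4*(-113/248 + 88/225))*(-113/248 + 88/225)) = -308545*(-13950/(3601*(163 + 4*(-3601/55800)))) = -308545*(-13950/(3601*(163 - 3601/13950))) = -308545/(4*(-3601/55800)*(2270249/13950)) = -308545/(-8175166649/194602500) = -308545*(-194602500/8175166649) = 60043628362500/8175166649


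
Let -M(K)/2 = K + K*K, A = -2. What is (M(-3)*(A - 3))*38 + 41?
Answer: 2321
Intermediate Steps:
M(K) = -2*K - 2*K² (M(K) = -2*(K + K*K) = -2*(K + K²) = -2*K - 2*K²)
(M(-3)*(A - 3))*38 + 41 = ((-2*(-3)*(1 - 3))*(-2 - 3))*38 + 41 = (-2*(-3)*(-2)*(-5))*38 + 41 = -12*(-5)*38 + 41 = 60*38 + 41 = 2280 + 41 = 2321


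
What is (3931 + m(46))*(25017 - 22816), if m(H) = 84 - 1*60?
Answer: 8704955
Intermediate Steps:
m(H) = 24 (m(H) = 84 - 60 = 24)
(3931 + m(46))*(25017 - 22816) = (3931 + 24)*(25017 - 22816) = 3955*2201 = 8704955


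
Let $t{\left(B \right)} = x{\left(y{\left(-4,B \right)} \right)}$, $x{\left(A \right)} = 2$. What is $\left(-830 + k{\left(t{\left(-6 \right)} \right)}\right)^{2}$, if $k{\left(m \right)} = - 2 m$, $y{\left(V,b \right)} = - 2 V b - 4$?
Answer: $695556$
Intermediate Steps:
$y{\left(V,b \right)} = -4 - 2 V b$ ($y{\left(V,b \right)} = - 2 V b - 4 = -4 - 2 V b$)
$t{\left(B \right)} = 2$
$\left(-830 + k{\left(t{\left(-6 \right)} \right)}\right)^{2} = \left(-830 - 4\right)^{2} = \left(-834\right)^{2} = 695556$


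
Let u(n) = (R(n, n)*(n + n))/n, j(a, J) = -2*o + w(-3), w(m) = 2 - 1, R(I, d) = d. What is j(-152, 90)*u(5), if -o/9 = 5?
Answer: 910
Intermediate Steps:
o = -45 (o = -9*5 = -45)
w(m) = 1
j(a, J) = 91 (j(a, J) = -2*(-45) + 1 = 90 + 1 = 91)
u(n) = 2*n (u(n) = (n*(n + n))/n = (n*(2*n))/n = (2*n**2)/n = 2*n)
j(-152, 90)*u(5) = 91*(2*5) = 91*10 = 910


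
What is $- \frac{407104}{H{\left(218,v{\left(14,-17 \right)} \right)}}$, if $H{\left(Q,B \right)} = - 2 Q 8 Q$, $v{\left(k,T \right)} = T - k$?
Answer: $\frac{6361}{11881} \approx 0.53539$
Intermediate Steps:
$H{\left(Q,B \right)} = - 16 Q^{2}$
$- \frac{407104}{H{\left(218,v{\left(14,-17 \right)} \right)}} = - \frac{407104}{\left(-16\right) 218^{2}} = - \frac{407104}{\left(-16\right) 47524} = - \frac{407104}{-760384} = \left(-407104\right) \left(- \frac{1}{760384}\right) = \frac{6361}{11881}$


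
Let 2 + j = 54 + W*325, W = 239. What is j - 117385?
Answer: -39658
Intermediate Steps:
j = 77727 (j = -2 + (54 + 239*325) = -2 + (54 + 77675) = -2 + 77729 = 77727)
j - 117385 = 77727 - 117385 = -39658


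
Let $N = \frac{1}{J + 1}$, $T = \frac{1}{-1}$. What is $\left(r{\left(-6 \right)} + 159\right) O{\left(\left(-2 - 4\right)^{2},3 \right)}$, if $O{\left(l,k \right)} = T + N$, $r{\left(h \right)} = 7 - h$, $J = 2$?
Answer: $- \frac{344}{3} \approx -114.67$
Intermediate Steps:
$T = -1$
$N = \frac{1}{3}$ ($N = \frac{1}{2 + 1} = \frac{1}{3} \approx 0.33333$)
$O{\left(l,k \right)} = - \frac{2}{3}$ ($O{\left(l,k \right)} = -1 + \frac{1}{3} = - \frac{2}{3}$)
$\left(r{\left(-6 \right)} + 159\right) O{\left(\left(-2 - 4\right)^{2},3 \right)} = \left(\left(7 - -6\right) + 159\right) \left(- \frac{2}{3}\right) = \left(\left(7 + 6\right) + 159\right) \left(- \frac{2}{3}\right) = \left(13 + 159\right) \left(- \frac{2}{3}\right) = 172 \left(- \frac{2}{3}\right) = - \frac{344}{3}$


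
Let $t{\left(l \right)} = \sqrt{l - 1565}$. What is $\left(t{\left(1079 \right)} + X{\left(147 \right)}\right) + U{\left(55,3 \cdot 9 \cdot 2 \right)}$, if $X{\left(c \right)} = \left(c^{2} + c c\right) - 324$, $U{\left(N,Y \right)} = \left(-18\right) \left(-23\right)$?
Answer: $43308 + 9 i \sqrt{6} \approx 43308.0 + 22.045 i$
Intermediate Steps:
$U{\left(N,Y \right)} = 414$
$t{\left(l \right)} = \sqrt{-1565 + l}$
$X{\left(c \right)} = -324 + 2 c^{2}$ ($X{\left(c \right)} = \left(c^{2} + c^{2}\right) - 324 = 2 c^{2} - 324 = -324 + 2 c^{2}$)
$\left(t{\left(1079 \right)} + X{\left(147 \right)}\right) + U{\left(55,3 \cdot 9 \cdot 2 \right)} = \left(\sqrt{-1565 + 1079} - \left(324 - 2 \cdot 147^{2}\right)\right) + 414 = \left(\sqrt{-486} + \left(-324 + 2 \cdot 21609\right)\right) + 414 = \left(9 i \sqrt{6} + \left(-324 + 43218\right)\right) + 414 = \left(9 i \sqrt{6} + 42894\right) + 414 = \left(42894 + 9 i \sqrt{6}\right) + 414 = 43308 + 9 i \sqrt{6}$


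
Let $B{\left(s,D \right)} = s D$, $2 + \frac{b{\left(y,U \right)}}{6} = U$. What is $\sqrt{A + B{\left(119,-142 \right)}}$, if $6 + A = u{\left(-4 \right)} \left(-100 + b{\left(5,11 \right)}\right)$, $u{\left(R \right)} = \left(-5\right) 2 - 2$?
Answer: $4 i \sqrt{1022} \approx 127.88 i$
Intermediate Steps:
$u{\left(R \right)} = -12$ ($u{\left(R \right)} = -10 - 2 = -12$)
$b{\left(y,U \right)} = -12 + 6 U$
$B{\left(s,D \right)} = D s$
$A = 546$ ($A = -6 - 12 \left(-100 + \left(-12 + 6 \cdot 11\right)\right) = -6 - 12 \left(-100 + \left(-12 + 66\right)\right) = -6 - 12 \left(-100 + 54\right) = -6 - -552 = -6 + 552 = 546$)
$\sqrt{A + B{\left(119,-142 \right)}} = \sqrt{546 - 16898} = \sqrt{-16352} = 4 i \sqrt{1022}$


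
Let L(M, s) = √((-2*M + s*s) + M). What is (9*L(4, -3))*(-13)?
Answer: -117*√5 ≈ -261.62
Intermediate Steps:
L(M, s) = √(s² - M) (L(M, s) = √((-2*M + s²) + M) = √((s² - 2*M) + M) = √(s² - M))
(9*L(4, -3))*(-13) = (9*√((-3)² - 1*4))*(-13) = (9*√(9 - 4))*(-13) = (9*√5)*(-13) = -117*√5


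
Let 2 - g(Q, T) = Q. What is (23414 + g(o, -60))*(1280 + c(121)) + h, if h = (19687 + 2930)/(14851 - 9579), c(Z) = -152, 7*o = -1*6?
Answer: 974790343407/36904 ≈ 2.6414e+7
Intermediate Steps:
o = -6/7 (o = (-1*6)/7 = (1/7)*(-6) = -6/7 ≈ -0.85714)
g(Q, T) = 2 - Q
h = 22617/5272 ≈ 4.2900
(23414 + g(o, -60))*(1280 + c(121)) + h = (23414 + (2 - 1*(-6/7)))*(1280 - 152) + 22617/5272 = (23414 + (2 + 6/7))*1128 + 22617/5272 = (23414 + 20/7)*1128 + 22617/5272 = (163918/7)*1128 + 22617/5272 = 184899504/7 + 22617/5272 = 974790343407/36904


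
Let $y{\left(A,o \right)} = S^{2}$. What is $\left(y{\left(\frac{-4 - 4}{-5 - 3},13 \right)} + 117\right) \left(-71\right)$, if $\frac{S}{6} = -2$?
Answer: $-18531$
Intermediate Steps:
$S = -12$ ($S = 6 \left(-2\right) = -12$)
$y{\left(A,o \right)} = 144$ ($y{\left(A,o \right)} = \left(-12\right)^{2} = 144$)
$\left(y{\left(\frac{-4 - 4}{-5 - 3},13 \right)} + 117\right) \left(-71\right) = \left(144 + 117\right) \left(-71\right) = 261 \left(-71\right) = -18531$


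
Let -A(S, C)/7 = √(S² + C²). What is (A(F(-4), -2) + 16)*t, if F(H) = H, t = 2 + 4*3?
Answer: 224 - 196*√5 ≈ -214.27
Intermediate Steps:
t = 14 (t = 2 + 12 = 14)
A(S, C) = -7*√(C² + S²) (A(S, C) = -7*√(S² + C²) = -7*√(C² + S²))
(A(F(-4), -2) + 16)*t = (-7*√((-2)² + (-4)²) + 16)*14 = (-7*√(4 + 16) + 16)*14 = (-14*√5 + 16)*14 = (16 - 14*√5)*14 = 224 - 196*√5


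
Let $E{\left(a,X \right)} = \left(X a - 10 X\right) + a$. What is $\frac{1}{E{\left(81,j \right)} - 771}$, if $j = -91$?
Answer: $- \frac{1}{7151} \approx -0.00013984$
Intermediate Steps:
$E{\left(a,X \right)} = a - 10 X + X a$ ($E{\left(a,X \right)} = \left(- 10 X + X a\right) + a = a - 10 X + X a$)
$\frac{1}{E{\left(81,j \right)} - 771} = \frac{1}{\left(81 - -910 - 7371\right) - 771} = \frac{1}{\left(81 + 910 - 7371\right) - 771} = \frac{1}{-6380 - 771} = \frac{1}{-7151} = - \frac{1}{7151}$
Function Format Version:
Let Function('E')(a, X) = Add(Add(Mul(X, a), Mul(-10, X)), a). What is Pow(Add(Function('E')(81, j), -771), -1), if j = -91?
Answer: Rational(-1, 7151) ≈ -0.00013984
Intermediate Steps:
Function('E')(a, X) = Add(a, Mul(-10, X), Mul(X, a)) (Function('E')(a, X) = Add(Add(Mul(-10, X), Mul(X, a)), a) = Add(a, Mul(-10, X), Mul(X, a)))
Pow(Add(Function('E')(81, j), -771), -1) = Pow(Add(Add(81, Mul(-10, -91), Mul(-91, 81)), -771), -1) = Pow(Add(Add(81, 910, -7371), -771), -1) = Pow(Add(-6380, -771), -1) = Pow(-7151, -1) = Rational(-1, 7151)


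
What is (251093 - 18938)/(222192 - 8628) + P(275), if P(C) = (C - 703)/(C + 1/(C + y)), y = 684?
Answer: -4405410233/9387063244 ≈ -0.46931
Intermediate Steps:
P(C) = (-703 + C)/(C + 1/(684 + C)) (P(C) = (C - 703)/(C + 1/(C + 684)) = (-703 + C)/(C + 1/(684 + C)))
(251093 - 18938)/(222192 - 8628) + P(275) = (251093 - 18938)/(222192 - 8628) + (-480852 + 275² - 19*275)/(1 + 275² + 684*275) = 232155/213564 + (-480852 + 75625 - 5225)/(1 + 75625 + 188100) = 232155*(1/213564) - 410452/263726 = 77385/71188 + (1/263726)*(-410452) = 77385/71188 - 205226/131863 = -4405410233/9387063244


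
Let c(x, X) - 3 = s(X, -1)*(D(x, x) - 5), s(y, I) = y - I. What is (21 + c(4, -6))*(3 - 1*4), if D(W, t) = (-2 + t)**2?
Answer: -29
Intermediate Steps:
c(x, X) = 3 + (1 + X)*(-5 + (-2 + x)**2) (c(x, X) = 3 + (X - 1*(-1))*((-2 + x)**2 - 5) = 3 + (X + 1)*(-5 + (-2 + x)**2) = 3 + (1 + X)*(-5 + (-2 + x)**2))
(21 + c(4, -6))*(3 - 1*4) = (21 + (-2 - 5*(-6) + (-2 + 4)**2*(1 - 6)))*(3 - 1*4) = (21 + (-2 + 30 + 2**2*(-5)))*(3 - 4) = (21 + (-2 + 30 + 4*(-5)))*(-1) = (21 + (-2 + 30 - 20))*(-1) = (21 + 8)*(-1) = 29*(-1) = -29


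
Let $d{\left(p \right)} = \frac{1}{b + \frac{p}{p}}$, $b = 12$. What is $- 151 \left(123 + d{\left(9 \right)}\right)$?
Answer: $- \frac{241600}{13} \approx -18585.0$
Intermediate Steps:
$d{\left(p \right)} = \frac{1}{13}$ ($d{\left(p \right)} = \frac{1}{12 + \frac{p}{p}} = \frac{1}{12 + 1} = \frac{1}{13}$)
$- 151 \left(123 + d{\left(9 \right)}\right) = - 151 \left(123 + \frac{1}{13}\right) = \left(-151\right) \frac{1600}{13} = - \frac{241600}{13}$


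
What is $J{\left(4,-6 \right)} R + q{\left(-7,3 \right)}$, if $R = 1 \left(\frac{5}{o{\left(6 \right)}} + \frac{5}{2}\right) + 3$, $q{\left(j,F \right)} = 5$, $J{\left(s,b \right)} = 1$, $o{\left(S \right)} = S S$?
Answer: $\frac{383}{36} \approx 10.639$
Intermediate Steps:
$o{\left(S \right)} = S^{2}$
$R = \frac{203}{36}$ ($R = 1 \left(\frac{5}{6^{2}} + \frac{5}{2}\right) + 3 = 1 \left(\frac{5}{36} + 5 \cdot \frac{1}{2}\right) + 3 = 1 \left(5 \cdot \frac{1}{36} + \frac{5}{2}\right) + 3 = 1 \left(\frac{5}{36} + \frac{5}{2}\right) + 3 = 1 \cdot \frac{95}{36} + 3 = \frac{95}{36} + 3 = \frac{203}{36} \approx 5.6389$)
$J{\left(4,-6 \right)} R + q{\left(-7,3 \right)} = 1 \cdot \frac{203}{36} + 5 = \frac{203}{36} + 5 = \frac{383}{36}$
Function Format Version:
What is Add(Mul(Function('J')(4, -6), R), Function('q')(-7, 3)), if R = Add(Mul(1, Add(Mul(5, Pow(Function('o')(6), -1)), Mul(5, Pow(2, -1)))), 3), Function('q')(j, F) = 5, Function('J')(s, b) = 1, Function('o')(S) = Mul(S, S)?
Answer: Rational(383, 36) ≈ 10.639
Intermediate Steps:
Function('o')(S) = Pow(S, 2)
R = Rational(203, 36) (R = Add(Mul(1, Add(Mul(5, Pow(Pow(6, 2), -1)), Mul(5, Pow(2, -1)))), 3) = Add(Mul(1, Add(Mul(5, Pow(36, -1)), Mul(5, Rational(1, 2)))), 3) = Add(Mul(1, Add(Mul(5, Rational(1, 36)), Rational(5, 2))), 3) = Add(Mul(1, Add(Rational(5, 36), Rational(5, 2))), 3) = Add(Mul(1, Rational(95, 36)), 3) = Add(Rational(95, 36), 3) = Rational(203, 36) ≈ 5.6389)
Add(Mul(Function('J')(4, -6), R), Function('q')(-7, 3)) = Add(Mul(1, Rational(203, 36)), 5) = Add(Rational(203, 36), 5) = Rational(383, 36)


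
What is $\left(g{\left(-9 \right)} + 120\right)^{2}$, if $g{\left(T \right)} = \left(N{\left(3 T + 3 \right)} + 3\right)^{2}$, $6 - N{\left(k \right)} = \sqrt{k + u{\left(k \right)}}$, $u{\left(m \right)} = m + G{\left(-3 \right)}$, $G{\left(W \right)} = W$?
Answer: $5976 - 5400 i \sqrt{51} \approx 5976.0 - 38564.0 i$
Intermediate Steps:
$u{\left(m \right)} = -3 + m$ ($u{\left(m \right)} = m - 3 = -3 + m$)
$N{\left(k \right)} = 6 - \sqrt{-3 + 2 k}$ ($N{\left(k \right)} = 6 - \sqrt{k + \left(-3 + k\right)} = 6 - \sqrt{-3 + 2 k}$)
$g{\left(T \right)} = \left(9 - \sqrt{3 + 6 T}\right)^{2}$ ($g{\left(T \right)} = \left(\left(6 - \sqrt{-3 + 2 \left(3 T + 3\right)}\right) + 3\right)^{2} = \left(\left(6 - \sqrt{-3 + 2 \left(3 + 3 T\right)}\right) + 3\right)^{2} = \left(\left(6 - \sqrt{-3 + \left(6 + 6 T\right)}\right) + 3\right)^{2} = \left(\left(6 - \sqrt{3 + 6 T}\right) + 3\right)^{2} = \left(9 - \sqrt{3 + 6 T}\right)^{2}$)
$\left(g{\left(-9 \right)} + 120\right)^{2} = \left(\left(-9 + \sqrt{3} \sqrt{1 + 2 \left(-9\right)}\right)^{2} + 120\right)^{2} = \left(\left(-9 + \sqrt{3} \sqrt{1 - 18}\right)^{2} + 120\right)^{2} = \left(\left(-9 + \sqrt{3} \sqrt{-17}\right)^{2} + 120\right)^{2} = \left(\left(-9 + \sqrt{3} i \sqrt{17}\right)^{2} + 120\right)^{2} = \left(\left(-9 + i \sqrt{51}\right)^{2} + 120\right)^{2} = \left(120 + \left(-9 + i \sqrt{51}\right)^{2}\right)^{2}$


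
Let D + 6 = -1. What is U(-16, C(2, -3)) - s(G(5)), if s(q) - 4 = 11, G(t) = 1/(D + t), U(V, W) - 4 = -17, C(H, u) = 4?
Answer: -28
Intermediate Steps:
D = -7 (D = -6 - 1 = -7)
U(V, W) = -13 (U(V, W) = 4 - 17 = -13)
G(t) = 1/(-7 + t)
s(q) = 15 (s(q) = 4 + 11 = 15)
U(-16, C(2, -3)) - s(G(5)) = -13 - 1*15 = -13 - 15 = -28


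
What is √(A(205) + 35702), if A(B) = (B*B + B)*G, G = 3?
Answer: 2*√40598 ≈ 402.98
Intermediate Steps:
A(B) = 3*B + 3*B² (A(B) = (B*B + B)*3 = (B² + B)*3 = (B + B²)*3 = 3*B + 3*B²)
√(A(205) + 35702) = √(3*205*(1 + 205) + 35702) = √(3*205*206 + 35702) = √(126690 + 35702) = √162392 = 2*√40598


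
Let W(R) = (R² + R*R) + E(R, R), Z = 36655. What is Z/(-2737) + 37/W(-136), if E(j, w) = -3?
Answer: -1355730526/101238893 ≈ -13.391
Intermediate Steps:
W(R) = -3 + 2*R² (W(R) = (R² + R*R) - 3 = (R² + R²) - 3 = 2*R² - 3 = -3 + 2*R²)
Z/(-2737) + 37/W(-136) = 36655/(-2737) + 37/(-3 + 2*(-136)²) = 36655*(-1/2737) + 37/(-3 + 2*18496) = -36655/2737 + 37/(-3 + 36992) = -36655/2737 + 37/36989 = -1355730526/101238893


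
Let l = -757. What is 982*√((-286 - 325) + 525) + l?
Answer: -757 + 982*I*√86 ≈ -757.0 + 9106.7*I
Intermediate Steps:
982*√((-286 - 325) + 525) + l = 982*√((-286 - 325) + 525) - 757 = 982*√(-611 + 525) - 757 = 982*√(-86) - 757 = 982*(I*√86) - 757 = 982*I*√86 - 757 = -757 + 982*I*√86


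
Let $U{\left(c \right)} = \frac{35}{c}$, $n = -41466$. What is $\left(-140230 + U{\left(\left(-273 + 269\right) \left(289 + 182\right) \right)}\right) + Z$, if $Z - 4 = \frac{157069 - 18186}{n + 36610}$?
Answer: $- \frac{320786998159}{2287176} \approx -1.4025 \cdot 10^{5}$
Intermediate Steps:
$Z = - \frac{119459}{4856}$ ($Z = 4 + \frac{157069 - 18186}{-41466 + 36610} = 4 + \frac{138883}{-4856} = 4 + 138883 \left(- \frac{1}{4856}\right) = 4 - \frac{138883}{4856} = - \frac{119459}{4856} \approx -24.6$)
$\left(-140230 + U{\left(\left(-273 + 269\right) \left(289 + 182\right) \right)}\right) + Z = \left(-140230 + \frac{35}{\left(-273 + 269\right) \left(289 + 182\right)}\right) - \frac{119459}{4856} = \left(-140230 + \frac{35}{\left(-4\right) 471}\right) - \frac{119459}{4856} = \left(-140230 + \frac{35}{-1884}\right) - \frac{119459}{4856} = \left(-140230 + 35 \left(- \frac{1}{1884}\right)\right) - \frac{119459}{4856} = \left(-140230 - \frac{35}{1884}\right) - \frac{119459}{4856} = - \frac{264193355}{1884} - \frac{119459}{4856} = - \frac{320786998159}{2287176}$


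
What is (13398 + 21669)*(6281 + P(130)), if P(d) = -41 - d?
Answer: 214259370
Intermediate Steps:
(13398 + 21669)*(6281 + P(130)) = (13398 + 21669)*(6281 + (-41 - 1*130)) = 35067*(6281 + (-41 - 130)) = 35067*(6281 - 171) = 35067*6110 = 214259370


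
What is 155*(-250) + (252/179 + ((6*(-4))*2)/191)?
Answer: -1324784210/34189 ≈ -38749.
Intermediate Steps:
155*(-250) + (252/179 + ((6*(-4))*2)/191) = -38750 + (252*(1/179) - 24*2*(1/191)) = -38750 + (252/179 - 48*1/191) = -38750 + (252/179 - 48/191) = -38750 + 39540/34189 = -1324784210/34189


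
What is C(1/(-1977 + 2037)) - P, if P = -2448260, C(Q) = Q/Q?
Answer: 2448261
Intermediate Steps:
C(Q) = 1
C(1/(-1977 + 2037)) - P = 1 - 1*(-2448260) = 1 + 2448260 = 2448261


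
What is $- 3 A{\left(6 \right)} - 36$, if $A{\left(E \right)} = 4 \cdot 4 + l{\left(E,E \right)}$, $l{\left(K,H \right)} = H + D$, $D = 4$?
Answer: $-114$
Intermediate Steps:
$l{\left(K,H \right)} = 4 + H$ ($l{\left(K,H \right)} = H + 4 = 4 + H$)
$A{\left(E \right)} = 20 + E$ ($A{\left(E \right)} = 4 \cdot 4 + \left(4 + E\right) = 16 + \left(4 + E\right) = 20 + E$)
$- 3 A{\left(6 \right)} - 36 = - 3 \left(20 + 6\right) - 36 = \left(-3\right) 26 - 36 = -78 - 36 = -114$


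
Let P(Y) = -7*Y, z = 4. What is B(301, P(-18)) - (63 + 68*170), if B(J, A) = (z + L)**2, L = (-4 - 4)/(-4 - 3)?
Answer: -568231/49 ≈ -11597.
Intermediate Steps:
L = 8/7 (L = -8/(-7) = -8*(-1/7) = 8/7 ≈ 1.1429)
B(J, A) = 1296/49 (B(J, A) = (4 + 8/7)**2 = (36/7)**2 = 1296/49)
B(301, P(-18)) - (63 + 68*170) = 1296/49 - (63 + 68*170) = 1296/49 - (63 + 11560) = 1296/49 - 1*11623 = 1296/49 - 11623 = -568231/49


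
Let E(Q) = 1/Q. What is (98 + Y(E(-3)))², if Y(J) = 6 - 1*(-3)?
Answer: 11449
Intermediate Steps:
Y(J) = 9 (Y(J) = 6 + 3 = 9)
(98 + Y(E(-3)))² = (98 + 9)² = 107² = 11449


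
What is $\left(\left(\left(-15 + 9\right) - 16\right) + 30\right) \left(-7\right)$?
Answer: $-56$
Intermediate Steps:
$\left(\left(\left(-15 + 9\right) - 16\right) + 30\right) \left(-7\right) = \left(\left(-6 - 16\right) + 30\right) \left(-7\right) = \left(-22 + 30\right) \left(-7\right) = 8 \left(-7\right) = -56$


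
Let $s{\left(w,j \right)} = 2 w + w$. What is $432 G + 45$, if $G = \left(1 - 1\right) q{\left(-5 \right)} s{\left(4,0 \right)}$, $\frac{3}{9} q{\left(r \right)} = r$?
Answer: $45$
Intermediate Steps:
$q{\left(r \right)} = 3 r$
$s{\left(w,j \right)} = 3 w$
$G = 0$ ($G = \left(1 - 1\right) 3 \left(-5\right) 3 \cdot 4 = \left(1 - 1\right) \left(-15\right) 12 = 0 \left(-15\right) 12 = 0 \cdot 12 = 0$)
$432 G + 45 = 432 \cdot 0 + 45 = 0 + 45 = 45$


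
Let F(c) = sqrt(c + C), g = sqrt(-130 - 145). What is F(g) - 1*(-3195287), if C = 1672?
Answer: 3195287 + sqrt(1672 + 5*I*sqrt(11)) ≈ 3.1953e+6 + 0.20277*I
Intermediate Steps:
g = 5*I*sqrt(11) (g = sqrt(-275) = 5*I*sqrt(11) ≈ 16.583*I)
F(c) = sqrt(1672 + c) (F(c) = sqrt(c + 1672) = sqrt(1672 + c))
F(g) - 1*(-3195287) = sqrt(1672 + 5*I*sqrt(11)) - 1*(-3195287) = sqrt(1672 + 5*I*sqrt(11)) + 3195287 = 3195287 + sqrt(1672 + 5*I*sqrt(11))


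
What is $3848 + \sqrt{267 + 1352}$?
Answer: $3848 + \sqrt{1619} \approx 3888.2$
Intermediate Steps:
$3848 + \sqrt{267 + 1352} = 3848 + \sqrt{1619}$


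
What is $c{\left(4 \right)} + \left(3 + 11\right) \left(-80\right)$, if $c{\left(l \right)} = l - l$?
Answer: $-1120$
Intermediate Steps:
$c{\left(l \right)} = 0$
$c{\left(4 \right)} + \left(3 + 11\right) \left(-80\right) = 0 + \left(3 + 11\right) \left(-80\right) = 0 + 14 \left(-80\right) = 0 - 1120 = -1120$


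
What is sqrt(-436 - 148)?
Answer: 2*I*sqrt(146) ≈ 24.166*I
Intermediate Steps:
sqrt(-436 - 148) = sqrt(-584) = 2*I*sqrt(146)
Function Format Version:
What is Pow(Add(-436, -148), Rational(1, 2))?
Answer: Mul(2, I, Pow(146, Rational(1, 2))) ≈ Mul(24.166, I)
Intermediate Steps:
Pow(Add(-436, -148), Rational(1, 2)) = Pow(-584, Rational(1, 2)) = Mul(2, I, Pow(146, Rational(1, 2)))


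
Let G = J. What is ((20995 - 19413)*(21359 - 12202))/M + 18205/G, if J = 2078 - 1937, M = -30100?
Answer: -106757731/303150 ≈ -352.16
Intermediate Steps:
J = 141
G = 141
((20995 - 19413)*(21359 - 12202))/M + 18205/G = ((20995 - 19413)*(21359 - 12202))/(-30100) + 18205/141 = (1582*9157)*(-1/30100) + 18205*(1/141) = 14486374*(-1/30100) + 18205/141 = -1034741/2150 + 18205/141 = -106757731/303150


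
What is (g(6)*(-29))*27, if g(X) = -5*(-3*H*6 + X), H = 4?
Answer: -258390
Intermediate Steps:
g(X) = 360 - 5*X (g(X) = -5*(-3*4*6 + X) = -5*(-12*6 + X) = -5*(-72 + X) = 360 - 5*X)
(g(6)*(-29))*27 = ((360 - 5*6)*(-29))*27 = ((360 - 30)*(-29))*27 = (330*(-29))*27 = -9570*27 = -258390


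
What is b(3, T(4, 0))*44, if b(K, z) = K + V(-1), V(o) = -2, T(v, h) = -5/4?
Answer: 44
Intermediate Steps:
T(v, h) = -5/4 (T(v, h) = -5*¼ = -5/4)
b(K, z) = -2 + K (b(K, z) = K - 2 = -2 + K)
b(3, T(4, 0))*44 = (-2 + 3)*44 = 1*44 = 44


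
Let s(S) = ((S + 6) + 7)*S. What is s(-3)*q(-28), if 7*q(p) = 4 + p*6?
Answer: 4920/7 ≈ 702.86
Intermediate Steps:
q(p) = 4/7 + 6*p/7 (q(p) = (4 + p*6)/7 = (4 + 6*p)/7 = 4/7 + 6*p/7)
s(S) = S*(13 + S) (s(S) = ((6 + S) + 7)*S = (13 + S)*S = S*(13 + S))
s(-3)*q(-28) = (-3*(13 - 3))*(4/7 + (6/7)*(-28)) = (-3*10)*(4/7 - 24) = -30*(-164/7) = 4920/7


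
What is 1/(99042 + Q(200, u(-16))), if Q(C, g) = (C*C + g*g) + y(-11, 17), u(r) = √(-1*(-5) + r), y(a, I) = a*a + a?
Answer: 1/139141 ≈ 7.1870e-6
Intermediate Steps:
y(a, I) = a + a² (y(a, I) = a² + a = a + a²)
u(r) = √(5 + r)
Q(C, g) = 110 + C² + g² (Q(C, g) = (C*C + g*g) - 11*(1 - 11) = (C² + g²) - 11*(-10) = (C² + g²) + 110 = 110 + C² + g²)
1/(99042 + Q(200, u(-16))) = 1/(99042 + (110 + 200² + (√(5 - 16))²)) = 1/(99042 + (110 + 40000 + (√(-11))²)) = 1/(99042 + (110 + 40000 + (I*√11)²)) = 1/(99042 + (110 + 40000 - 11)) = 1/(99042 + 40099) = 1/139141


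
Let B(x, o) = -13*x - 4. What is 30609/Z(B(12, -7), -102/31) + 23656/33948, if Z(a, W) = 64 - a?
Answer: 261103319/1901088 ≈ 137.34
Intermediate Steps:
B(x, o) = -4 - 13*x
30609/Z(B(12, -7), -102/31) + 23656/33948 = 30609/(64 - (-4 - 13*12)) + 23656/33948 = 30609/(64 - (-4 - 156)) + 23656*(1/33948) = 30609/(64 - 1*(-160)) + 5914/8487 = 30609/(64 + 160) + 5914/8487 = 30609/224 + 5914/8487 = 261103319/1901088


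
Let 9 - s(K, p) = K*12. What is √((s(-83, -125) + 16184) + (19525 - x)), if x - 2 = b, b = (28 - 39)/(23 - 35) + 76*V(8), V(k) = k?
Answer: √1299711/6 ≈ 190.01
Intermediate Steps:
s(K, p) = 9 - 12*K (s(K, p) = 9 - K*12 = 9 - 12*K)
b = 7307/12 (b = (28 - 39)/(23 - 35) + 76*8 = -11/(-12) + 608 = -11*(-1/12) + 608 = 11/12 + 608 = 7307/12 ≈ 608.92)
x = 7331/12 (x = 2 + 7307/12 = 7331/12 ≈ 610.92)
√((s(-83, -125) + 16184) + (19525 - x)) = √(((9 - 12*(-83)) + 16184) + (19525 - 1*7331/12)) = √(((9 + 996) + 16184) + (19525 - 7331/12)) = √((1005 + 16184) + 226969/12) = √(17189 + 226969/12) = √(433237/12) = √1299711/6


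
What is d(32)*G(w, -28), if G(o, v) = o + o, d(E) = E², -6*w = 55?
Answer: -56320/3 ≈ -18773.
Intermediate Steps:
w = -55/6 (w = -⅙*55 = -55/6 ≈ -9.1667)
G(o, v) = 2*o
d(32)*G(w, -28) = 32²*(2*(-55/6)) = 1024*(-55/3) = -56320/3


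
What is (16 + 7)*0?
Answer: 0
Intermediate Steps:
(16 + 7)*0 = 23*0 = 0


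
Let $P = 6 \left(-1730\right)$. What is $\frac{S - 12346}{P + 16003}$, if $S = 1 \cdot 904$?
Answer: $- \frac{11442}{5623} \approx -2.0349$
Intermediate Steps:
$S = 904$
$P = -10380$
$\frac{S - 12346}{P + 16003} = \frac{904 - 12346}{-10380 + 16003} = - \frac{11442}{5623}$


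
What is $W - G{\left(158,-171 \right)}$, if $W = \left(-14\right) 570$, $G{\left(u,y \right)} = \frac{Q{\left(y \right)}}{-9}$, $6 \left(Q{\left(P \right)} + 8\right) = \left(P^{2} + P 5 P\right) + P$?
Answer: $- \frac{85231}{18} \approx -4735.1$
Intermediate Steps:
$Q{\left(P \right)} = -8 + P^{2} + \frac{P}{6}$ ($Q{\left(P \right)} = -8 + \frac{\left(P^{2} + P 5 P\right) + P}{6} = -8 + \frac{\left(P^{2} + 5 P P\right) + P}{6} = -8 + \frac{\left(P^{2} + 5 P^{2}\right) + P}{6} = -8 + \frac{6 P^{2} + P}{6} = -8 + \frac{P + 6 P^{2}}{6} = -8 + \left(P^{2} + \frac{P}{6}\right) = -8 + P^{2} + \frac{P}{6}$)
$G{\left(u,y \right)} = \frac{8}{9} - \frac{y^{2}}{9} - \frac{y}{54}$ ($G{\left(u,y \right)} = \frac{-8 + y^{2} + \frac{y}{6}}{-9} = \left(-8 + y^{2} + \frac{y}{6}\right) \left(- \frac{1}{9}\right) = \frac{8}{9} - \frac{y^{2}}{9} - \frac{y}{54}$)
$W = -7980$
$W - G{\left(158,-171 \right)} = -7980 - \left(\frac{8}{9} - \frac{\left(-171\right)^{2}}{9} - - \frac{19}{6}\right) = -7980 - \left(\frac{8}{9} - 3249 + \frac{19}{6}\right) = -7980 - - \frac{58409}{18} = -7980 + \frac{58409}{18} = - \frac{85231}{18}$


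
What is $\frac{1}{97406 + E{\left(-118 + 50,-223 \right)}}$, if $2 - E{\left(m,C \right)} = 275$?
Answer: $\frac{1}{97133} \approx 1.0295 \cdot 10^{-5}$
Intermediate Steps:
$E{\left(m,C \right)} = -273$ ($E{\left(m,C \right)} = 2 - 275 = -273$)
$\frac{1}{97406 + E{\left(-118 + 50,-223 \right)}} = \frac{1}{97406 - 273} = \frac{1}{97133}$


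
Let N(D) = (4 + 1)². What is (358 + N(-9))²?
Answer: 146689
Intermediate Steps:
N(D) = 25 (N(D) = 5² = 25)
(358 + N(-9))² = (358 + 25)² = 383² = 146689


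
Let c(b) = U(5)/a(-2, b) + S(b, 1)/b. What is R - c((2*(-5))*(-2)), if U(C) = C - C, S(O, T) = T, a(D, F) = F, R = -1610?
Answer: -32201/20 ≈ -1610.1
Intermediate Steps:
U(C) = 0
c(b) = 1/b (c(b) = 0/b + 1/b = 0 + 1/b = 1/b)
R - c((2*(-5))*(-2)) = -1610 - 1/((2*(-5))*(-2)) = -1610 - 1/((-10*(-2))) = -1610 - 1/20 = -32201/20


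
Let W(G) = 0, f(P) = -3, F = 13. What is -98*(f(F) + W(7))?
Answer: 294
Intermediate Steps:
-98*(f(F) + W(7)) = -98*(-3 + 0) = -98*(-3) = 294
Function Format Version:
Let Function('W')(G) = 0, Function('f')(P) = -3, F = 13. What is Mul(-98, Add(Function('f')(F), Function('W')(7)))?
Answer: 294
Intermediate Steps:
Mul(-98, Add(Function('f')(F), Function('W')(7))) = Mul(-98, Add(-3, 0)) = Mul(-98, -3) = 294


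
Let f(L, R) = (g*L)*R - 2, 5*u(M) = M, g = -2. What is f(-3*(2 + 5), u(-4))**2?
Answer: 31684/25 ≈ 1267.4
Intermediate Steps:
u(M) = M/5
f(L, R) = -2 - 2*L*R (f(L, R) = (-2*L)*R - 2 = -2*L*R - 2 = -2 - 2*L*R)
f(-3*(2 + 5), u(-4))**2 = (-2 - 2*(-3*(2 + 5))*(1/5)*(-4))**2 = (-2 - 2*(-3*7)*(-4/5))**2 = (-2 - 2*(-21)*(-4/5))**2 = (-2 - 168/5)**2 = (-178/5)**2 = 31684/25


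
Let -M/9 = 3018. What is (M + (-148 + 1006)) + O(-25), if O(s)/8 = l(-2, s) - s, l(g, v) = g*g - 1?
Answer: -26080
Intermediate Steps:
M = -27162 (M = -9*3018 = -27162)
l(g, v) = -1 + g² (l(g, v) = g² - 1 = -1 + g²)
O(s) = 24 - 8*s (O(s) = 8*((-1 + (-2)²) - s) = 8*((-1 + 4) - s) = 8*(3 - s) = 24 - 8*s)
(M + (-148 + 1006)) + O(-25) = (-27162 + (-148 + 1006)) + (24 - 8*(-25)) = (-27162 + 858) + (24 + 200) = -26304 + 224 = -26080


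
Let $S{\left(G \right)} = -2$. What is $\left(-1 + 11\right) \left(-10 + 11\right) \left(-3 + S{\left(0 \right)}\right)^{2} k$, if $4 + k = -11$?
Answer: $-3750$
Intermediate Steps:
$k = -15$ ($k = -4 - 11 = -15$)
$\left(-1 + 11\right) \left(-10 + 11\right) \left(-3 + S{\left(0 \right)}\right)^{2} k = \left(-1 + 11\right) \left(-10 + 11\right) \left(-3 - 2\right)^{2} \left(-15\right) = 10 \cdot 1 \left(-5\right)^{2} \left(-15\right) = 10 \cdot 25 \left(-15\right) = 250 \left(-15\right) = -3750$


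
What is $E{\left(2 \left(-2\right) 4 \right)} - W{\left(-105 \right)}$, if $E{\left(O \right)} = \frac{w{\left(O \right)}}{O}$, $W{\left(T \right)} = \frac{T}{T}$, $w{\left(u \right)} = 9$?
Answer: $- \frac{25}{16} \approx -1.5625$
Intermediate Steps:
$W{\left(T \right)} = 1$
$E{\left(O \right)} = \frac{9}{O}$
$E{\left(2 \left(-2\right) 4 \right)} - W{\left(-105 \right)} = \frac{9}{2 \left(-2\right) 4} - 1 = \frac{9}{\left(-4\right) 4} - 1 = \frac{9}{-16} - 1 = 9 \left(- \frac{1}{16}\right) - 1 = - \frac{9}{16} - 1 = - \frac{25}{16}$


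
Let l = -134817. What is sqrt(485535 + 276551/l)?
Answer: 2*sqrt(2206216016738862)/134817 ≈ 696.80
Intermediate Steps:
sqrt(485535 + 276551/l) = sqrt(485535 + 276551/(-134817)) = sqrt(485535 + 276551*(-1/134817)) = sqrt(485535 - 276551/134817) = sqrt(65458095544/134817) = 2*sqrt(2206216016738862)/134817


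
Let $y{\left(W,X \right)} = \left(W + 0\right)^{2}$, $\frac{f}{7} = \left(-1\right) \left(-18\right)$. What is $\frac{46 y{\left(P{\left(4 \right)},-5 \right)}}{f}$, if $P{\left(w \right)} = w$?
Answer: $\frac{368}{63} \approx 5.8413$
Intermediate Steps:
$f = 126$ ($f = 7 \left(\left(-1\right) \left(-18\right)\right) = 7 \cdot 18 = 126$)
$y{\left(W,X \right)} = W^{2}$
$\frac{46 y{\left(P{\left(4 \right)},-5 \right)}}{f} = \frac{46 \cdot 4^{2}}{126} = 46 \cdot 16 \cdot \frac{1}{126} = 736 \cdot \frac{1}{126} = \frac{368}{63}$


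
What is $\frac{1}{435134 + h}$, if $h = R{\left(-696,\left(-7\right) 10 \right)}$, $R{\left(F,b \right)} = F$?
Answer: $\frac{1}{434438} \approx 2.3018 \cdot 10^{-6}$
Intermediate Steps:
$h = -696$
$\frac{1}{435134 + h} = \frac{1}{435134 - 696} = \frac{1}{434438}$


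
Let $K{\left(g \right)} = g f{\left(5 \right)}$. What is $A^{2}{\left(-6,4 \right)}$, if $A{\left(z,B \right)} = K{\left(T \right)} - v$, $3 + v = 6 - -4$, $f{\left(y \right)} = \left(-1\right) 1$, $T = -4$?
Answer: $9$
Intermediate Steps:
$f{\left(y \right)} = -1$
$K{\left(g \right)} = - g$ ($K{\left(g \right)} = g \left(-1\right) = - g$)
$v = 7$ ($v = -3 + \left(6 - -4\right) = -3 + \left(6 + 4\right) = -3 + 10 = 7$)
$A{\left(z,B \right)} = -3$ ($A{\left(z,B \right)} = \left(-1\right) \left(-4\right) - 7 = 4 - 7 = -3$)
$A^{2}{\left(-6,4 \right)} = \left(-3\right)^{2} = 9$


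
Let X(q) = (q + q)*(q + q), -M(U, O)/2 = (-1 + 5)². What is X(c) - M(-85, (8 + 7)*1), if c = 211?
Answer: 178116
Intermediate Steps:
M(U, O) = -32 (M(U, O) = -2*(-1 + 5)² = -2*4² = -2*16 = -32)
X(q) = 4*q² (X(q) = (2*q)*(2*q) = 4*q²)
X(c) - M(-85, (8 + 7)*1) = 4*211² - 1*(-32) = 4*44521 + 32 = 178084 + 32 = 178116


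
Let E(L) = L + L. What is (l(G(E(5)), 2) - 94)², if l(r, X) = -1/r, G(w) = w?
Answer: 885481/100 ≈ 8854.8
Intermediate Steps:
E(L) = 2*L
(l(G(E(5)), 2) - 94)² = (-1/(2*5) - 94)² = (-1/10 - 94)² = (-1*⅒ - 94)² = (-⅒ - 94)² = (-941/10)² = 885481/100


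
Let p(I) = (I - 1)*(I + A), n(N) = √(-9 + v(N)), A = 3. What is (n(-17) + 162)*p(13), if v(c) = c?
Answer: 31104 + 192*I*√26 ≈ 31104.0 + 979.01*I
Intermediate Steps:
n(N) = √(-9 + N)
p(I) = (-1 + I)*(3 + I) (p(I) = (I - 1)*(I + 3) = (-1 + I)*(3 + I))
(n(-17) + 162)*p(13) = (√(-9 - 17) + 162)*(-3 + 13² + 2*13) = (√(-26) + 162)*(-3 + 169 + 26) = (I*√26 + 162)*192 = (162 + I*√26)*192 = 31104 + 192*I*√26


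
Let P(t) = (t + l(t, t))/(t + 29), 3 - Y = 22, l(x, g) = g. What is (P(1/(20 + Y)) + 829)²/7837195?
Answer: 154654096/1763368875 ≈ 0.087704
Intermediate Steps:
Y = -19 (Y = 3 - 1*22 = 3 - 22 = -19)
P(t) = 2*t/(29 + t) (P(t) = (t + t)/(t + 29) = (2*t)/(29 + t) = 2*t/(29 + t))
(P(1/(20 + Y)) + 829)²/7837195 = (2/((20 - 19)*(29 + 1/(20 - 19))) + 829)²/7837195 = (2/(1*(29 + 1/1)) + 829)²*(1/7837195) = (2*1/(29 + 1) + 829)²*(1/7837195) = (2*1/30 + 829)²*(1/7837195) = (2*1*(1/30) + 829)²*(1/7837195) = (1/15 + 829)²*(1/7837195) = (12436/15)²*(1/7837195) = (154654096/225)*(1/7837195) = 154654096/1763368875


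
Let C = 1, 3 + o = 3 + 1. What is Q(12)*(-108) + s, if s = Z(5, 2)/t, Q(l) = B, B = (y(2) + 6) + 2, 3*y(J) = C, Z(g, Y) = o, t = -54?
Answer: -48601/54 ≈ -900.02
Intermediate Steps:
o = 1 (o = -3 + (3 + 1) = -3 + 4 = 1)
Z(g, Y) = 1
y(J) = 1/3 (y(J) = (1/3)*1 = 1/3)
B = 25/3 (B = (1/3 + 6) + 2 = 19/3 + 2 = 25/3 ≈ 8.3333)
Q(l) = 25/3
s = -1/54 (s = 1/(-54) = 1*(-1/54) = -1/54 ≈ -0.018519)
Q(12)*(-108) + s = (25/3)*(-108) - 1/54 = -900 - 1/54 = -48601/54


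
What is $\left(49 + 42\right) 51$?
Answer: $4641$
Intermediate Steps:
$\left(49 + 42\right) 51 = 91 \cdot 51 = 4641$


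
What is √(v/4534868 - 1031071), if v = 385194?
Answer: I*√5301000502173099178/2267434 ≈ 1015.4*I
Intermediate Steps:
√(v/4534868 - 1031071) = √(385194/4534868 - 1031071) = √(385194*(1/4534868) - 1031071) = √(192597/2267434 - 1031071) = √(-2337885249217/2267434) = I*√5301000502173099178/2267434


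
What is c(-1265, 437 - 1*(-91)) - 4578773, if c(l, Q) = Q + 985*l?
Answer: -5824270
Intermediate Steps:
c(-1265, 437 - 1*(-91)) - 4578773 = ((437 - 1*(-91)) + 985*(-1265)) - 4578773 = ((437 + 91) - 1246025) - 4578773 = (528 - 1246025) - 4578773 = -1245497 - 4578773 = -5824270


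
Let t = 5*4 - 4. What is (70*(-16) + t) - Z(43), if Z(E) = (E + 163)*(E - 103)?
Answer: 11256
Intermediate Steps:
Z(E) = (-103 + E)*(163 + E) (Z(E) = (163 + E)*(-103 + E) = (-103 + E)*(163 + E))
t = 16 (t = 20 - 4 = 16)
(70*(-16) + t) - Z(43) = (70*(-16) + 16) - (-16789 + 43² + 60*43) = (-1120 + 16) - (-16789 + 1849 + 2580) = -1104 - 1*(-12360) = -1104 + 12360 = 11256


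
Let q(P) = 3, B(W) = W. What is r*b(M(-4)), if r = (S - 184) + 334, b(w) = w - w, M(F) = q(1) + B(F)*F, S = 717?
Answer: 0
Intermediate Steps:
M(F) = 3 + F**2 (M(F) = 3 + F*F = 3 + F**2)
b(w) = 0
r = 867 (r = (717 - 184) + 334 = 533 + 334 = 867)
r*b(M(-4)) = 867*0 = 0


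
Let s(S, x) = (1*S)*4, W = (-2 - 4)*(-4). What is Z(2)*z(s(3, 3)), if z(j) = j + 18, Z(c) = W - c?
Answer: 660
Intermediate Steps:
W = 24 (W = -6*(-4) = 24)
s(S, x) = 4*S (s(S, x) = S*4 = 4*S)
Z(c) = 24 - c
z(j) = 18 + j
Z(2)*z(s(3, 3)) = (24 - 1*2)*(18 + 4*3) = (24 - 2)*(18 + 12) = 22*30 = 660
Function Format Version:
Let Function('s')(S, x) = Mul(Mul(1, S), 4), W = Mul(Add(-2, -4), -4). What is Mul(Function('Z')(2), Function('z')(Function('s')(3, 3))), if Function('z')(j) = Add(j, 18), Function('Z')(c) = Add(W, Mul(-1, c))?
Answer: 660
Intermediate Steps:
W = 24 (W = Mul(-6, -4) = 24)
Function('s')(S, x) = Mul(4, S) (Function('s')(S, x) = Mul(S, 4) = Mul(4, S))
Function('Z')(c) = Add(24, Mul(-1, c))
Function('z')(j) = Add(18, j)
Mul(Function('Z')(2), Function('z')(Function('s')(3, 3))) = Mul(Add(24, Mul(-1, 2)), Add(18, Mul(4, 3))) = Mul(Add(24, -2), Add(18, 12)) = Mul(22, 30) = 660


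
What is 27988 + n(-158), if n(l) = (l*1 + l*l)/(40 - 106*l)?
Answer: 234943675/8394 ≈ 27989.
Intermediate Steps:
n(l) = (l + l²)/(40 - 106*l)
27988 + n(-158) = 27988 - 1*(-158)*(1 - 158)/(-40 + 106*(-158)) = 27988 - 1*(-158)*(-157)/(-40 - 16748) = 27988 - 1*(-158)*(-157)/(-16788) = 27988 - 1*(-158)*(-1/16788)*(-157) = 27988 + 12403/8394 = 234943675/8394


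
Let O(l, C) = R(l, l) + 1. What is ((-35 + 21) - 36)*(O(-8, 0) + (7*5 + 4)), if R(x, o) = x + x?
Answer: -1200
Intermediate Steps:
R(x, o) = 2*x
O(l, C) = 1 + 2*l (O(l, C) = 2*l + 1 = 1 + 2*l)
((-35 + 21) - 36)*(O(-8, 0) + (7*5 + 4)) = ((-35 + 21) - 36)*((1 + 2*(-8)) + (7*5 + 4)) = (-14 - 36)*((1 - 16) + (35 + 4)) = -50*(-15 + 39) = -50*24 = -1200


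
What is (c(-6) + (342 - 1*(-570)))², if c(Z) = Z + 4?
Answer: 828100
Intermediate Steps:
c(Z) = 4 + Z
(c(-6) + (342 - 1*(-570)))² = ((4 - 6) + (342 - 1*(-570)))² = (-2 + (342 + 570))² = (-2 + 912)² = 910² = 828100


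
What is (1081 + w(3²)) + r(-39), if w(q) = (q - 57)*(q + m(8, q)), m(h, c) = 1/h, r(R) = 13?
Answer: 656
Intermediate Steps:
w(q) = (-57 + q)*(⅛ + q) (w(q) = (q - 57)*(q + 1/8) = (-57 + q)*(q + ⅛) = (-57 + q)*(⅛ + q))
(1081 + w(3²)) + r(-39) = (1081 + (-57/8 + (3²)² - 455/8*3²)) + 13 = (1081 + (-57/8 + 9² - 455/8*9)) + 13 = (1081 + (-57/8 + 81 - 4095/8)) + 13 = (1081 - 438) + 13 = 643 + 13 = 656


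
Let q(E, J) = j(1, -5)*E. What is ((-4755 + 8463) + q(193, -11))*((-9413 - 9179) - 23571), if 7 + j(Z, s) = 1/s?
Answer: -488753496/5 ≈ -9.7751e+7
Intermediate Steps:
j(Z, s) = -7 + 1/s
q(E, J) = -36*E/5 (q(E, J) = (-7 + 1/(-5))*E = (-7 - ⅕)*E = -36*E/5)
((-4755 + 8463) + q(193, -11))*((-9413 - 9179) - 23571) = ((-4755 + 8463) - 36/5*193)*((-9413 - 9179) - 23571) = (3708 - 6948/5)*(-18592 - 23571) = (11592/5)*(-42163) = -488753496/5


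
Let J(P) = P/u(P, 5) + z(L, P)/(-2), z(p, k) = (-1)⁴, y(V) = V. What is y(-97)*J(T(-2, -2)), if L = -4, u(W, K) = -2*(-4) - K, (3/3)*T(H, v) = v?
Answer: 679/6 ≈ 113.17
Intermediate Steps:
T(H, v) = v
u(W, K) = 8 - K
z(p, k) = 1
J(P) = -½ + P/3 (J(P) = P/(8 - 1*5) + 1/(-2) = P/(8 - 5) + 1*(-½) = P/3 - ½ = -½ + P/3)
y(-97)*J(T(-2, -2)) = -97*(-½ + (⅓)*(-2)) = -97*(-½ - ⅔) = -97*(-7/6) = 679/6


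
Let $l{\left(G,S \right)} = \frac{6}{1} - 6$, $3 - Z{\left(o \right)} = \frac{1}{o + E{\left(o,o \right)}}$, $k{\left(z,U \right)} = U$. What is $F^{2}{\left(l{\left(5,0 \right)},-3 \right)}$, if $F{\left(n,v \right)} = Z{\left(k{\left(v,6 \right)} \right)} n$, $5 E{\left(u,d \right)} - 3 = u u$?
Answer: $0$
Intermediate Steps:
$E{\left(u,d \right)} = \frac{3}{5} + \frac{u^{2}}{5}$ ($E{\left(u,d \right)} = \frac{3}{5} + \frac{u u}{5} = \frac{3}{5} + \frac{u^{2}}{5}$)
$Z{\left(o \right)} = 3 - \frac{1}{\frac{3}{5} + o + \frac{o^{2}}{5}}$ ($Z{\left(o \right)} = 3 - \frac{1}{o + \left(\frac{3}{5} + \frac{o^{2}}{5}\right)} = 3 - \frac{1}{\frac{3}{5} + o + \frac{o^{2}}{5}}$)
$l{\left(G,S \right)} = 0$ ($l{\left(G,S \right)} = 6 \cdot 1 - 6 = 6 - 6 = 0$)
$F{\left(n,v \right)} = \frac{202 n}{69}$ ($F{\left(n,v \right)} = \frac{4 + 3 \cdot 6^{2} + 15 \cdot 6}{3 + 6^{2} + 5 \cdot 6} n = \frac{4 + 3 \cdot 36 + 90}{3 + 36 + 30} n = \frac{4 + 108 + 90}{69} n = \frac{1}{69} \cdot 202 n = \frac{202 n}{69}$)
$F^{2}{\left(l{\left(5,0 \right)},-3 \right)} = \left(\frac{202}{69} \cdot 0\right)^{2} = 0^{2} = 0$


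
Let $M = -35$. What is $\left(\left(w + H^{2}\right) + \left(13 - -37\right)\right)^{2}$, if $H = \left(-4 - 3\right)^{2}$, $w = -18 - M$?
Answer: $6091024$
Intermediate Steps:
$w = 17$ ($w = -18 - -35 = -18 + 35 = 17$)
$H = 49$ ($H = \left(-7\right)^{2} = 49$)
$\left(\left(w + H^{2}\right) + \left(13 - -37\right)\right)^{2} = \left(\left(17 + 49^{2}\right) + \left(13 - -37\right)\right)^{2} = \left(\left(17 + 2401\right) + \left(13 + 37\right)\right)^{2} = \left(2418 + 50\right)^{2} = 2468^{2} = 6091024$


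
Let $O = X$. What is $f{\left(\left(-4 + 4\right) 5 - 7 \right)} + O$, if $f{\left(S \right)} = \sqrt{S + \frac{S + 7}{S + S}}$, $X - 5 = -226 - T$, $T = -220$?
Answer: $-1 + i \sqrt{7} \approx -1.0 + 2.6458 i$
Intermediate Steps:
$X = -1$ ($X = 5 - 6 = -1$)
$O = -1$
$f{\left(S \right)} = \sqrt{S + \frac{7 + S}{2 S}}$
$f{\left(\left(-4 + 4\right) 5 - 7 \right)} + O = \frac{\sqrt{2 + 4 \left(\left(-4 + 4\right) 5 - 7\right) + \frac{14}{\left(-4 + 4\right) 5 - 7}}}{2} - 1 = \frac{\sqrt{2 + 4 \left(0 \cdot 5 - 7\right) + \frac{14}{0 \cdot 5 - 7}}}{2} - 1 = \frac{\sqrt{2 + 4 \left(0 - 7\right) + \frac{14}{0 - 7}}}{2} - 1 = \frac{\sqrt{2 + 4 \left(-7\right) + \frac{14}{-7}}}{2} - 1 = \frac{\sqrt{2 - 28 + 14 \left(- \frac{1}{7}\right)}}{2} - 1 = \frac{\sqrt{2 - 28 - 2}}{2} - 1 = \frac{\sqrt{-28}}{2} - 1 = \frac{2 i \sqrt{7}}{2} - 1 = i \sqrt{7} - 1 = -1 + i \sqrt{7}$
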